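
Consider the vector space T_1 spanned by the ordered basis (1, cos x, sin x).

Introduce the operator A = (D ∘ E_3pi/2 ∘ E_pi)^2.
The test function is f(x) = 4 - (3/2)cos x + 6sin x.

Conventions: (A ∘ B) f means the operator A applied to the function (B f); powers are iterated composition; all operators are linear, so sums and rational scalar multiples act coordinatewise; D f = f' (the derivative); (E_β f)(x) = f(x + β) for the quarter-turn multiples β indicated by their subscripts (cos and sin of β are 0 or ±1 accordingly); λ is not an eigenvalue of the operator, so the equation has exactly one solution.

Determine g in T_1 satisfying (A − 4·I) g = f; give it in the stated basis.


write g with unknown coordinates in the stated basis and equate coefficients in (A − 4·I) g = f
solving from the highest basis element down gives g = -1 + (1/2)cos x - 2sin x
check: A g = (1/2)cos x - 2sin x
so A g − 4·g = 4 - (3/2)cos x + 6sin x = f ✓

g(x) = -1 + (1/2)cos x - 2sin x


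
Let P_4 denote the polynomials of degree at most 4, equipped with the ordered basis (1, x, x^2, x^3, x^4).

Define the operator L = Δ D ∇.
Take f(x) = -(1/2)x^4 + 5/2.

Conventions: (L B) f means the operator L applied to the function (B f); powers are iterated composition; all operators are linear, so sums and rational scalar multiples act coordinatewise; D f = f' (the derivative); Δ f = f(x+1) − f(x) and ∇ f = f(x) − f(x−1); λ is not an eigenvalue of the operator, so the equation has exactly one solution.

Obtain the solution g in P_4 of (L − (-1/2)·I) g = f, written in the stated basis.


write g with unknown coordinates in the stated basis and equate coefficients in (L − (-1/2)·I) g = f
solving from the highest basis element down gives g = -x^4 + 48x + 5
check: L g = -24x
so L g − (-1/2)·g = -(1/2)x^4 + 5/2 = f ✓

the result is g(x) = -x^4 + 48x + 5


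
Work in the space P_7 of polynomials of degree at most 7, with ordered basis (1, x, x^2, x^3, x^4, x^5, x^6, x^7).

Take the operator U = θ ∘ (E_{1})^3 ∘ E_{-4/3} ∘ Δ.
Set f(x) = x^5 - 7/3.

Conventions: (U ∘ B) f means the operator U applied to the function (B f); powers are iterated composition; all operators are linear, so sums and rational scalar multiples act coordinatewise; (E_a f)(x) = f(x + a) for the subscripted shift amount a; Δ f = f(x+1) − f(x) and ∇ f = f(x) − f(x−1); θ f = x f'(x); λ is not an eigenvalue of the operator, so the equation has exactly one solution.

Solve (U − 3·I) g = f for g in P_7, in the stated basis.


the image equals g(x) = -(1/3)x^5 - (20/9)x^4 - (70/3)x^3 - (3160/27)x^2 - (59635/243)x + 7/9

write g with unknown coordinates in the stated basis and equate coefficients in (U − 3·I) g = f
solving from the highest basis element down gives g = -(1/3)x^5 - (20/9)x^4 - (70/3)x^3 - (3160/27)x^2 - (59635/243)x + 7/9
check: U g = -(20/3)x^4 - 70x^3 - (3160/9)x^2 - (59635/81)x
so U g − 3·g = x^5 - 7/3 = f ✓


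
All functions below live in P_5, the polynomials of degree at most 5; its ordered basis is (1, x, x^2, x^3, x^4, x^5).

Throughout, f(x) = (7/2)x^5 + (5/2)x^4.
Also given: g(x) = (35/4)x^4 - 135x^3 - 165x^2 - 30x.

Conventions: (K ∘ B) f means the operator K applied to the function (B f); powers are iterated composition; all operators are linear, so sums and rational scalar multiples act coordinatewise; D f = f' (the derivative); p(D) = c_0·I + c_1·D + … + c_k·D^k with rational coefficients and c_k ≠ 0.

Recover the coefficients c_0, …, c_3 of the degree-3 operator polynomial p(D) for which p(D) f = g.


p(D) = (1/2)·D − 2·D^2 − (1/2)·D^3, i.e. c_0 = 0, c_1 = 1/2, c_2 = -2, c_3 = -1/2

D^0 f = (7/2)x^5 + (5/2)x^4
D^1 f = (35/2)x^4 + 10x^3
D^2 f = 70x^3 + 30x^2
D^3 f = 210x^2 + 60x
matching coefficients of g against c_0 f + c_1 Df + … from the top degree down determines the c_i
solution: c_0 = 0, c_1 = 1/2, c_2 = -2, c_3 = -1/2


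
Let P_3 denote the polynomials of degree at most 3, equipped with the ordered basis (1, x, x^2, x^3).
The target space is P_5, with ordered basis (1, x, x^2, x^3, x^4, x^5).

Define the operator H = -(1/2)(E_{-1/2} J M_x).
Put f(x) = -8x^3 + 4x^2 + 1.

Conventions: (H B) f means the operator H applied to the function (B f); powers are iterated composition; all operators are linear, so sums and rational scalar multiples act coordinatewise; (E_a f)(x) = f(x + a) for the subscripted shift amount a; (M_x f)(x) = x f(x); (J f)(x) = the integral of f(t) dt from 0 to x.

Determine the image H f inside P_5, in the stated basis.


g(x) = (4/5)x^5 - (5/2)x^4 + 3x^3 - 2x^2 + (3/4)x - 19/160

M_x f = -8x^4 + 4x^3 + x
J M_x f = -(8/5)x^5 + x^4 + (1/2)x^2
E_{-1/2} J M_x f = -(8/5)x^5 + 5x^4 - 6x^3 + 4x^2 - (3/2)x + 19/80
(-(1/2)(E_{-1/2} J M_x)) f = (4/5)x^5 - (5/2)x^4 + 3x^3 - 2x^2 + (3/4)x - 19/160


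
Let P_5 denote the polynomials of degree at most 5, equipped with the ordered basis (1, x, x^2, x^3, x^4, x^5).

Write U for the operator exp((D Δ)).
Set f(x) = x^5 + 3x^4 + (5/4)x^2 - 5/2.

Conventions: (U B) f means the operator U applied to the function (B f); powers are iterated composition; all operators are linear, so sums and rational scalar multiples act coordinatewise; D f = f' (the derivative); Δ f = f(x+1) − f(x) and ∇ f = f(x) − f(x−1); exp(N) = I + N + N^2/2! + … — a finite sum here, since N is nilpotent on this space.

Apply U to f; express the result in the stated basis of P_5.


order-1 term: 20x^3 + 66x^2 + 56x + 39/2
order-2 term: 60x + 96
the series for exp((D Δ)) f terminates at order 2
exp((D Δ)) f = x^5 + 3x^4 + 20x^3 + (269/4)x^2 + 116x + 113

the result is g(x) = x^5 + 3x^4 + 20x^3 + (269/4)x^2 + 116x + 113


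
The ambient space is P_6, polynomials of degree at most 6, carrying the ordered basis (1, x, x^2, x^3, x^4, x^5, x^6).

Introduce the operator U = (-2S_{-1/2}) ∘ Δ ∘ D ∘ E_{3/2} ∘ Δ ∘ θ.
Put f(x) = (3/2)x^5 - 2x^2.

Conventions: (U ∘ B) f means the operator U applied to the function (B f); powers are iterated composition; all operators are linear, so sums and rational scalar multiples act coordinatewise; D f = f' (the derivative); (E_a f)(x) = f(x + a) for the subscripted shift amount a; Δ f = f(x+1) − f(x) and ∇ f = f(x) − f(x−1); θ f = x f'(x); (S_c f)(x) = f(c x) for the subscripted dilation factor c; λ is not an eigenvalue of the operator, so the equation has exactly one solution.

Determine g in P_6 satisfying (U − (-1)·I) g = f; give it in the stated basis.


the image equals g(x) = (3/2)x^5 + 223x^2 - 2250x + 5775

write g with unknown coordinates in the stated basis and equate coefficients in (U − (-1)·I) g = f
solving from the highest basis element down gives g = (3/2)x^5 + 223x^2 - 2250x + 5775
check: U g = -225x^2 + 2250x - 5775
so U g − (-1)·g = (3/2)x^5 - 2x^2 = f ✓


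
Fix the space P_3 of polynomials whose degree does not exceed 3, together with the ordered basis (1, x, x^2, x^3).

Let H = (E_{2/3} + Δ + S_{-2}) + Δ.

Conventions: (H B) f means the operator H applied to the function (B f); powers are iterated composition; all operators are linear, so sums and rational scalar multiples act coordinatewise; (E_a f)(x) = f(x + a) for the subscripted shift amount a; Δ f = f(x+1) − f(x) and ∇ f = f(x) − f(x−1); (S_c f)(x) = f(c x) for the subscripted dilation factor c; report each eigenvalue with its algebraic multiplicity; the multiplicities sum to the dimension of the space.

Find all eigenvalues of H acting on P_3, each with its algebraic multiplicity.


image of 1: 2
image of x: -x + 8/3
image of x^2: 5x^2 + (16/3)x + 22/9
image of x^3: -7x^3 + 8x^2 + (22/3)x + 62/27
the matrix is upper triangular; its diagonal is (2, -1, 5, -7)
for a triangular matrix the eigenvalues are the diagonal entries, with algebraic multiplicity their repetition count

λ = -7 (multiplicity 1), λ = -1 (multiplicity 1), λ = 2 (multiplicity 1), λ = 5 (multiplicity 1)


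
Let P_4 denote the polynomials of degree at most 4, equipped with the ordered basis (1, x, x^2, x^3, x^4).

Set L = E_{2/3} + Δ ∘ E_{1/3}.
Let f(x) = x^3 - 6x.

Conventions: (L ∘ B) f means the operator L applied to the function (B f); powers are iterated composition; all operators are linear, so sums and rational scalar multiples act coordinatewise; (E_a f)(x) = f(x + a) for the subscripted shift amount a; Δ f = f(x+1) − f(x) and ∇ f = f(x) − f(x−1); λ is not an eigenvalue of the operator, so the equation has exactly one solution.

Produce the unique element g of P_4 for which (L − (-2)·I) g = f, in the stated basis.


g(x) = (1/3)x^3 - (5/9)x^2 - (169/81)x + 917/729

write g with unknown coordinates in the stated basis and equate coefficients in (L − (-2)·I) g = f
solving from the highest basis element down gives g = (1/3)x^3 - (5/9)x^2 - (169/81)x + 917/729
check: L g = (1/3)x^3 + (10/9)x^2 - (148/81)x - 1834/729
so L g − (-2)·g = x^3 - 6x = f ✓


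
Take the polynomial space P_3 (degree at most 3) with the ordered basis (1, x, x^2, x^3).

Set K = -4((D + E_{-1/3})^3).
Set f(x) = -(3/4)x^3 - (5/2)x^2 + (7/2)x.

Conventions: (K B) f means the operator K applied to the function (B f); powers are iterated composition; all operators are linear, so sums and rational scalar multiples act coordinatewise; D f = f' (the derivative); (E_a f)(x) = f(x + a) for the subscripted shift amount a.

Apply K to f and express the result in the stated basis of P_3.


the image equals g(x) = 3x^3 + 28x^2 + 53x + 11

D f = -(9/4)x^2 - 5x + 7/2
E_{-1/3} f = -(3/4)x^3 - (7/4)x^2 + (59/12)x - 17/12
(D + E_{-1/3}) f = -(3/4)x^3 - 4x^2 - (1/12)x + 25/12
D (D + E_{-1/3}) f = -(9/4)x^2 - 8x - 1/12
E_{-1/3} (D + E_{-1/3}) f = -(3/4)x^3 - (13/4)x^2 + (7/3)x + 61/36
(D + E_{-1/3}) (D + E_{-1/3}) f = -(3/4)x^3 - (11/2)x^2 - (17/3)x + 29/18
D (D + E_{-1/3}) (D + E_{-1/3}) f = -(9/4)x^2 - 11x - 17/3
E_{-1/3} (D + E_{-1/3}) (D + E_{-1/3}) f = -(3/4)x^3 - (19/4)x^2 - (9/4)x + 35/12
(D + E_{-1/3}) (D + E_{-1/3}) (D + E_{-1/3}) f = -(3/4)x^3 - 7x^2 - (53/4)x - 11/4
(-4((D + E_{-1/3})^3)) f = 3x^3 + 28x^2 + 53x + 11


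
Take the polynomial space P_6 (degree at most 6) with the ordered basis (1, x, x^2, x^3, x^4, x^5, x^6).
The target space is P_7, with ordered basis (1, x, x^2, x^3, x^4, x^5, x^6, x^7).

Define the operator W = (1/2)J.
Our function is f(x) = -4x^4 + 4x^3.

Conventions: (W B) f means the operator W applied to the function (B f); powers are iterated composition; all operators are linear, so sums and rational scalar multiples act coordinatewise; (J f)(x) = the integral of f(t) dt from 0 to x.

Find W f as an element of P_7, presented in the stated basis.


J f = -(4/5)x^5 + x^4
((1/2)J) f = -(2/5)x^5 + (1/2)x^4

the result is g(x) = -(2/5)x^5 + (1/2)x^4


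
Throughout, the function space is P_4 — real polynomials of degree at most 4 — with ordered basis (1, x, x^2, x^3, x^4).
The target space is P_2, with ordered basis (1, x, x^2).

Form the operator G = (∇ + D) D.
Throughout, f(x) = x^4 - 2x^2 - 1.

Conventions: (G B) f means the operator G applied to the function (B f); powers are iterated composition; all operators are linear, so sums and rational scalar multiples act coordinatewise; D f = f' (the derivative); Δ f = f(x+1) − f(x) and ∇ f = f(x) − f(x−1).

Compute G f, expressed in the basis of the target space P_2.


D f = 4x^3 - 4x
∇ D f = 12x^2 - 12x
D D f = 12x^2 - 4
(∇ + D) D f = 24x^2 - 12x - 4

the image equals g(x) = 24x^2 - 12x - 4


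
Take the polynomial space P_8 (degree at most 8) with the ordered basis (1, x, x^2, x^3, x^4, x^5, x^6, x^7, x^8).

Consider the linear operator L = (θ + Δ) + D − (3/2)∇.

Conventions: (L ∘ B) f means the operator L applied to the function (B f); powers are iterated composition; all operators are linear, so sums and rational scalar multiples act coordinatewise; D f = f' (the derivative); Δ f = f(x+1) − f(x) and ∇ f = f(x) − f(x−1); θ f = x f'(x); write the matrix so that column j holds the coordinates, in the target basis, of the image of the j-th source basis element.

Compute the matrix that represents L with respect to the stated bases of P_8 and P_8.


image of 1: 0
image of x: x + 1/2
image of x^2: 2x^2 + x + 5/2
image of x^3: 3x^3 + (3/2)x^2 + (15/2)x - 1/2
image of x^4: 4x^4 + 2x^3 + 15x^2 - 2x + 5/2
image of x^5: 5x^5 + (5/2)x^4 + 25x^3 - 5x^2 + (25/2)x - 1/2
image of x^6: 6x^6 + 3x^5 + (75/2)x^4 - 10x^3 + (75/2)x^2 - 3x + 5/2
image of x^7: 7x^7 + (7/2)x^6 + (105/2)x^5 - (35/2)x^4 + (175/2)x^3 - (21/2)x^2 + (35/2)x - 1/2
image of x^8: 8x^8 + 4x^7 + 70x^6 - 28x^5 + 175x^4 - 28x^3 + 70x^2 - 4x + 5/2
each image's coordinates form column j of the matrix

the matrix is [[0, 1/2, 5/2, -1/2, 5/2, -1/2, 5/2, -1/2, 5/2]; [0, 1, 1, 15/2, -2, 25/2, -3, 35/2, -4]; [0, 0, 2, 3/2, 15, -5, 75/2, -21/2, 70]; [0, 0, 0, 3, 2, 25, -10, 175/2, -28]; [0, 0, 0, 0, 4, 5/2, 75/2, -35/2, 175]; [0, 0, 0, 0, 0, 5, 3, 105/2, -28]; [0, 0, 0, 0, 0, 0, 6, 7/2, 70]; [0, 0, 0, 0, 0, 0, 0, 7, 4]; [0, 0, 0, 0, 0, 0, 0, 0, 8]] (rows listed top to bottom)


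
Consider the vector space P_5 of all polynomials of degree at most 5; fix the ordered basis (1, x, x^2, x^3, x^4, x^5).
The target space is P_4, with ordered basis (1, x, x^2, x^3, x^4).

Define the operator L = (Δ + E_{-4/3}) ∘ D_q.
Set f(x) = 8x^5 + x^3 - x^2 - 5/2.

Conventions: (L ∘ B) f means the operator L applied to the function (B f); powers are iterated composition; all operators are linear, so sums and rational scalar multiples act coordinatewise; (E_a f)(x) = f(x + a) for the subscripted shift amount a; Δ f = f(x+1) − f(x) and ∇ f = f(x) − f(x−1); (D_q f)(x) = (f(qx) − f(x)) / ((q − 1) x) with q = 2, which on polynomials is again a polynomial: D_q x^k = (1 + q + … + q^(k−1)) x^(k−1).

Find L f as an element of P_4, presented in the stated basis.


D_q f = 248x^4 + 7x^2 - 3x
Δ D_q f = 992x^3 + 1488x^2 + 1006x + 252
E_{-4/3} D_q f = 248x^4 - (3968/3)x^3 + (7957/3)x^2 - (64073/27)x + 64820/81
(Δ + E_{-4/3}) D_q f = 248x^4 - (992/3)x^3 + (12421/3)x^2 - (36911/27)x + 85232/81

the result is g(x) = 248x^4 - (992/3)x^3 + (12421/3)x^2 - (36911/27)x + 85232/81


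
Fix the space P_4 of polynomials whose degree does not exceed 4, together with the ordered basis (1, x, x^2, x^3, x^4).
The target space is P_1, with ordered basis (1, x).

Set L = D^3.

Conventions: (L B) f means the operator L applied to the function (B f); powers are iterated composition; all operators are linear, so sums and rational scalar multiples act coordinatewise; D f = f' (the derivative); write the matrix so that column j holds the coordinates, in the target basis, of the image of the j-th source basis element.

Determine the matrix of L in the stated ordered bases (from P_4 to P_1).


image of 1: 0
image of x: 0
image of x^2: 0
image of x^3: 6
image of x^4: 24x
each image's coordinates form column j of the matrix

the matrix is [[0, 0, 0, 6, 0]; [0, 0, 0, 0, 24]] (rows listed top to bottom)


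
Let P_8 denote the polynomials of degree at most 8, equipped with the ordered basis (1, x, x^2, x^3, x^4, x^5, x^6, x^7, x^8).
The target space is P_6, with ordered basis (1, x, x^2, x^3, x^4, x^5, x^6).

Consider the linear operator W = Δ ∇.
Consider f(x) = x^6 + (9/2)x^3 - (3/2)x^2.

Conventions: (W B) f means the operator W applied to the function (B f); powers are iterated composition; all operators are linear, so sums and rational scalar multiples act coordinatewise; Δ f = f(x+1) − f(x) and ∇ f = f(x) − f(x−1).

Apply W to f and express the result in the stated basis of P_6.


∇ f = 6x^5 - 15x^4 + 20x^3 - (3/2)x^2 - (21/2)x + 5
Δ ∇ f = 30x^4 + 30x^2 + 27x - 1

the result is g(x) = 30x^4 + 30x^2 + 27x - 1


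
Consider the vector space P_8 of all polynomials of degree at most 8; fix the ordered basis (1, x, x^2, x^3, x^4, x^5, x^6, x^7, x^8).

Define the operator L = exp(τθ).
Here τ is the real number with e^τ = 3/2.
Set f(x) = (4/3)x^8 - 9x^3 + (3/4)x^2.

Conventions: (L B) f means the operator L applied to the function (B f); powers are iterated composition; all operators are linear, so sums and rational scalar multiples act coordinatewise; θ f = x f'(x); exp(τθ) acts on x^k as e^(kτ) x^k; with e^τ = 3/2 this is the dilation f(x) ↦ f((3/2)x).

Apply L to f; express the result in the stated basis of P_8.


g(x) = (2187/64)x^8 - (243/8)x^3 + (27/16)x^2

exp(τθ) x^k = e^(kτ) x^k; with e^τ = 3/2 this sends x^k to (3/2)^k x^k
x^2 ↦ 9/4 x^2
x^3 ↦ 27/8 x^3
x^8 ↦ 6561/256 x^8
applying this coordinatewise to f: exp(τθ) f = (2187/64)x^8 - (243/8)x^3 + (27/16)x^2


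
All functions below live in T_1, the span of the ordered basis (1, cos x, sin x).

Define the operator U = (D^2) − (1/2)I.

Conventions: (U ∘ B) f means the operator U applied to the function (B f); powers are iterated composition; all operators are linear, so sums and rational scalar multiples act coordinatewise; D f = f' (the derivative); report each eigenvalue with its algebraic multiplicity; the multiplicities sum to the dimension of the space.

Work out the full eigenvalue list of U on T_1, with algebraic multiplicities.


λ = -3/2 (multiplicity 2), λ = -1/2 (multiplicity 1)

image of 1: -1/2
image of cos x: -(3/2)cos x
image of sin x: -(3/2)sin x
the matrix is diagonal; its diagonal is (-1/2, -3/2, -3/2)
for a triangular matrix the eigenvalues are the diagonal entries, with algebraic multiplicity their repetition count


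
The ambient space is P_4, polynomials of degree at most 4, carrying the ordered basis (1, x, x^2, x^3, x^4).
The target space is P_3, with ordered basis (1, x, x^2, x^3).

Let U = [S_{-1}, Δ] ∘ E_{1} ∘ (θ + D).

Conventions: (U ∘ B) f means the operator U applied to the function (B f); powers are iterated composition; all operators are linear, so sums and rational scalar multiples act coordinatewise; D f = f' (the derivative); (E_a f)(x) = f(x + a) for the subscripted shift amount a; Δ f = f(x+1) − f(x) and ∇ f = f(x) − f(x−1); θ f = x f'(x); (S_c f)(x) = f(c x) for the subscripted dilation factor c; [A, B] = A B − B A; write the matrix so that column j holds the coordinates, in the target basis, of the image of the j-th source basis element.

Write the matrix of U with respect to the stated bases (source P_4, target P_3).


image of 1: 0
image of x: 2
image of x^2: -8x + 12
image of x^3: 18x^2 - 48x + 36
image of x^4: -32x^3 + 120x^2 - 176x + 96
each image's coordinates form column j of the matrix

the matrix is [[0, 2, 12, 36, 96]; [0, 0, -8, -48, -176]; [0, 0, 0, 18, 120]; [0, 0, 0, 0, -32]] (rows listed top to bottom)


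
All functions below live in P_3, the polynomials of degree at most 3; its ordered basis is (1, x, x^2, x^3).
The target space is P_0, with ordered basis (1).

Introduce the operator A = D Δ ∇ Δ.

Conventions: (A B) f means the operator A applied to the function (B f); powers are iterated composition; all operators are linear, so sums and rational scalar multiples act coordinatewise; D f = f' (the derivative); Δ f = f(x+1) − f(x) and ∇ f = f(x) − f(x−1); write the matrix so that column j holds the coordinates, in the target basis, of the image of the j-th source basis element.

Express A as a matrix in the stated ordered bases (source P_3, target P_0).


image of 1: 0
image of x: 0
image of x^2: 0
image of x^3: 0
each image's coordinates form column j of the matrix

the matrix is [[0, 0, 0, 0]] (rows listed top to bottom)


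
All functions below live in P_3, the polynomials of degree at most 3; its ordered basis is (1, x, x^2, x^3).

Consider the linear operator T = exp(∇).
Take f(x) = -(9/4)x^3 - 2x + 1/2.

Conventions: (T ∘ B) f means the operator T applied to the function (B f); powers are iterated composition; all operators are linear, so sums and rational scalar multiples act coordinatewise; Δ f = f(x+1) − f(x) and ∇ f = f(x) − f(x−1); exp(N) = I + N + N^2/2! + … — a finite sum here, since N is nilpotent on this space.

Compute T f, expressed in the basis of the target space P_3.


order-1 term: -(27/4)x^2 + (27/4)x - 17/4
order-2 term: -(27/4)x + 27/4
order-3 term: -9/4
the series for exp(∇) f terminates at order 3
exp(∇) f = -(9/4)x^3 - (27/4)x^2 - 2x + 3/4

the image equals g(x) = -(9/4)x^3 - (27/4)x^2 - 2x + 3/4


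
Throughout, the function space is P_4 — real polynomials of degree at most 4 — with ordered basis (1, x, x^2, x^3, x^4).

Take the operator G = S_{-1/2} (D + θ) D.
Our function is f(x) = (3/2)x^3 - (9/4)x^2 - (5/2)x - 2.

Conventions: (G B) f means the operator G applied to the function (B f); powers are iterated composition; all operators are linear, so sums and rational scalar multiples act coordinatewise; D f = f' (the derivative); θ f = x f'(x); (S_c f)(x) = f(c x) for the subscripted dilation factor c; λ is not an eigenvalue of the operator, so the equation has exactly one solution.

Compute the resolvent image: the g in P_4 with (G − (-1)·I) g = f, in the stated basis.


the result is g(x) = (3/2)x^3 - (9/2)x^2 - (5/2)x + 7

write g with unknown coordinates in the stated basis and equate coefficients in (G − (-1)·I) g = f
solving from the highest basis element down gives g = (3/2)x^3 - (9/2)x^2 - (5/2)x + 7
check: G g = (9/4)x^2 - 9
so G g − (-1)·g = (3/2)x^3 - (9/4)x^2 - (5/2)x - 2 = f ✓


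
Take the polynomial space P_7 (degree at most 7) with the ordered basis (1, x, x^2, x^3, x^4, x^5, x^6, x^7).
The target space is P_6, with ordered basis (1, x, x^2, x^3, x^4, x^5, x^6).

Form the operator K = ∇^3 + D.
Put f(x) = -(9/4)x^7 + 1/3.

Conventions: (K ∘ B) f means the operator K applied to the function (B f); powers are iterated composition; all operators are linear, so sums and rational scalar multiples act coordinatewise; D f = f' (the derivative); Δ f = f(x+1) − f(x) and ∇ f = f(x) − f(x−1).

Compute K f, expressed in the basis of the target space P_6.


g(x) = -(63/4)x^6 - (945/2)x^4 + 2835x^3 - (14175/2)x^2 + 8505x - 8127/2

∇ f = -(63/4)x^6 + (189/4)x^5 - (315/4)x^4 + (315/4)x^3 - (189/4)x^2 + (63/4)x - 9/4
∇ ∇ f = -(189/2)x^5 + (945/2)x^4 - (2205/2)x^3 + (2835/2)x^2 - (1953/2)x + 567/2
∇ ∇ ∇ f = -(945/2)x^4 + 2835x^3 - (14175/2)x^2 + 8505x - 8127/2
D f = -(63/4)x^6
(∇^3 + D) f = -(63/4)x^6 - (945/2)x^4 + 2835x^3 - (14175/2)x^2 + 8505x - 8127/2


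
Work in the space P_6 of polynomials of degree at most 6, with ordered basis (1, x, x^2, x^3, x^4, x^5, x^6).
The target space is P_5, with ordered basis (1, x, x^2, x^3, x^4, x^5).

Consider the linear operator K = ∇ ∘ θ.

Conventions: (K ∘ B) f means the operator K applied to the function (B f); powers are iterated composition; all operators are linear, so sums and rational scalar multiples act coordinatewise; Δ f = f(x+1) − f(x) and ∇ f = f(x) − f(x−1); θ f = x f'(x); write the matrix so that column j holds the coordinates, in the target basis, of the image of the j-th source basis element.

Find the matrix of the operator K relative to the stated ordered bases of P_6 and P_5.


image of 1: 0
image of x: 1
image of x^2: 4x - 2
image of x^3: 9x^2 - 9x + 3
image of x^4: 16x^3 - 24x^2 + 16x - 4
image of x^5: 25x^4 - 50x^3 + 50x^2 - 25x + 5
image of x^6: 36x^5 - 90x^4 + 120x^3 - 90x^2 + 36x - 6
each image's coordinates form column j of the matrix

the matrix is [[0, 1, -2, 3, -4, 5, -6]; [0, 0, 4, -9, 16, -25, 36]; [0, 0, 0, 9, -24, 50, -90]; [0, 0, 0, 0, 16, -50, 120]; [0, 0, 0, 0, 0, 25, -90]; [0, 0, 0, 0, 0, 0, 36]] (rows listed top to bottom)


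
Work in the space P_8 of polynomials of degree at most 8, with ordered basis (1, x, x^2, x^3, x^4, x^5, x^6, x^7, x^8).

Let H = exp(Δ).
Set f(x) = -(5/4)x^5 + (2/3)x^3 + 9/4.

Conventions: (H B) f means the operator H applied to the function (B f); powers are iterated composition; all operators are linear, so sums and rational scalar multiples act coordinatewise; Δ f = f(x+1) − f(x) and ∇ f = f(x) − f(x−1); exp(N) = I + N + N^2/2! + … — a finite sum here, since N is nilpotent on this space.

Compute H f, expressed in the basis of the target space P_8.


order-1 term: -(25/4)x^4 - (25/2)x^3 - (21/2)x^2 - (17/4)x - 7/12
order-2 term: -(25/2)x^3 - (75/2)x^2 - (167/4)x - 67/4
order-3 term: -(25/2)x^2 - (75/2)x - 367/12
order-4 term: -(25/4)x - 25/2
order-5 term: -5/4
the series for exp(Δ) f terminates at order 5
exp(Δ) f = -(5/4)x^5 - (25/4)x^4 - (73/3)x^3 - (121/2)x^2 - (359/4)x - 713/12

g(x) = -(5/4)x^5 - (25/4)x^4 - (73/3)x^3 - (121/2)x^2 - (359/4)x - 713/12


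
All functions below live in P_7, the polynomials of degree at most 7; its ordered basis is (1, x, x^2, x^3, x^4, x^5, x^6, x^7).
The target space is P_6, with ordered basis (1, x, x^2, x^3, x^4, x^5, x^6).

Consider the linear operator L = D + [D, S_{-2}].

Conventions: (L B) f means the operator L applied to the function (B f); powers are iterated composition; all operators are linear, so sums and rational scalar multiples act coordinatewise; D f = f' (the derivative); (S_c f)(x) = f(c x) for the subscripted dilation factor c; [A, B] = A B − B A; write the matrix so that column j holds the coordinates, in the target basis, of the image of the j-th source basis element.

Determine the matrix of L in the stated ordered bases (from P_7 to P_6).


the matrix is [[0, -2, 0, 0, 0, 0, 0, 0]; [0, 0, 14, 0, 0, 0, 0, 0]; [0, 0, 0, -33, 0, 0, 0, 0]; [0, 0, 0, 0, 100, 0, 0, 0]; [0, 0, 0, 0, 0, -235, 0, 0]; [0, 0, 0, 0, 0, 0, 582, 0]; [0, 0, 0, 0, 0, 0, 0, -1337]] (rows listed top to bottom)

image of 1: 0
image of x: -2
image of x^2: 14x
image of x^3: -33x^2
image of x^4: 100x^3
image of x^5: -235x^4
image of x^6: 582x^5
image of x^7: -1337x^6
each image's coordinates form column j of the matrix


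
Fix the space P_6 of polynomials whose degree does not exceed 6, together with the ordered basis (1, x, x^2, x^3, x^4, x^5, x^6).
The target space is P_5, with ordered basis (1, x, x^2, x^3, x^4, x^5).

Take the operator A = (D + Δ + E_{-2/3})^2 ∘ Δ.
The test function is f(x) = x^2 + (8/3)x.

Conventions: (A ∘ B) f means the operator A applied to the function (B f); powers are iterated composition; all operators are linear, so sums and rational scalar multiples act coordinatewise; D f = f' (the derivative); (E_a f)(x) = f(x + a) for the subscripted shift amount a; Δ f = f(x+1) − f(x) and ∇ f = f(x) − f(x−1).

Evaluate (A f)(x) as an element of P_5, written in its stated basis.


Δ f = 2x + 11/3
D Δ f = 2
Δ Δ f = 2
E_{-2/3} Δ f = 2x + 7/3
(D + Δ + E_{-2/3}) Δ f = 2x + 19/3
D (D + Δ + E_{-2/3}) Δ f = 2
Δ (D + Δ + E_{-2/3}) Δ f = 2
E_{-2/3} (D + Δ + E_{-2/3}) Δ f = 2x + 5
(D + Δ + E_{-2/3}) (D + Δ + E_{-2/3}) Δ f = 2x + 9

the image equals g(x) = 2x + 9


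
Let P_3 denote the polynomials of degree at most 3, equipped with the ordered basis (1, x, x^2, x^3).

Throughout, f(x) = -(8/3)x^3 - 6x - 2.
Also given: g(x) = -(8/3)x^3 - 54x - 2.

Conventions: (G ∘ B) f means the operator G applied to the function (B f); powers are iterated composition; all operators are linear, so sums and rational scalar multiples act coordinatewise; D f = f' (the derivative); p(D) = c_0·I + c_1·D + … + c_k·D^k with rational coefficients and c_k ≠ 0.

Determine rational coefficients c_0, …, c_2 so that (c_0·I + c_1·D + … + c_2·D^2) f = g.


c_0 = 1, c_1 = 0, c_2 = 3

D^0 f = -(8/3)x^3 - 6x - 2
D^1 f = -8x^2 - 6
D^2 f = -16x
matching coefficients of g against c_0 f + c_1 Df + … from the top degree down determines the c_i
solution: c_0 = 1, c_1 = 0, c_2 = 3


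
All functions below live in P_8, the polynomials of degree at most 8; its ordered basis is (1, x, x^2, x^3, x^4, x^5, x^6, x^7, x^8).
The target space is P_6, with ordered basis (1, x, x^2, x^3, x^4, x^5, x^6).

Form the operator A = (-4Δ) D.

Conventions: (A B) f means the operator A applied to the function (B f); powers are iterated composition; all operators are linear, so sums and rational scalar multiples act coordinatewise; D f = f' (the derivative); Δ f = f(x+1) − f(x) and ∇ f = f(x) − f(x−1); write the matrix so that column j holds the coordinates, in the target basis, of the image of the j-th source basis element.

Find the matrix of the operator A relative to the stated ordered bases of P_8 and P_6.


the matrix is [[0, 0, -8, -12, -16, -20, -24, -28, -32]; [0, 0, 0, -24, -48, -80, -120, -168, -224]; [0, 0, 0, 0, -48, -120, -240, -420, -672]; [0, 0, 0, 0, 0, -80, -240, -560, -1120]; [0, 0, 0, 0, 0, 0, -120, -420, -1120]; [0, 0, 0, 0, 0, 0, 0, -168, -672]; [0, 0, 0, 0, 0, 0, 0, 0, -224]] (rows listed top to bottom)

image of 1: 0
image of x: 0
image of x^2: -8
image of x^3: -24x - 12
image of x^4: -48x^2 - 48x - 16
image of x^5: -80x^3 - 120x^2 - 80x - 20
image of x^6: -120x^4 - 240x^3 - 240x^2 - 120x - 24
image of x^7: -168x^5 - 420x^4 - 560x^3 - 420x^2 - 168x - 28
image of x^8: -224x^6 - 672x^5 - 1120x^4 - 1120x^3 - 672x^2 - 224x - 32
each image's coordinates form column j of the matrix


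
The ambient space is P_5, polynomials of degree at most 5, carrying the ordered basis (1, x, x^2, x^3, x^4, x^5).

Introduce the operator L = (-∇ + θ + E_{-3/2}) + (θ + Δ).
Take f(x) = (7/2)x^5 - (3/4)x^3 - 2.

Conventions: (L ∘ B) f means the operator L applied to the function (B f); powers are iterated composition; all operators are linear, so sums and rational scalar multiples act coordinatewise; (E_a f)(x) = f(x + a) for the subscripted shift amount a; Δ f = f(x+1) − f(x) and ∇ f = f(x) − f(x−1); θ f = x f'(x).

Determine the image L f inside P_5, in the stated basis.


∇ f = (35/2)x^4 - 35x^3 + (131/4)x^2 - (61/4)x + 11/4
(-∇) f = -(35/2)x^4 + 35x^3 - (131/4)x^2 + (61/4)x - 11/4
θ f = (35/2)x^5 - (9/4)x^3
E_{-3/2} f = (7/2)x^5 - (105/4)x^4 + 78x^3 - (459/4)x^2 + (2673/32)x - 1667/64
(-∇ + θ + E_{-3/2}) f = 21x^5 - (175/4)x^4 + (443/4)x^3 - (295/2)x^2 + (3161/32)x - 1843/64
θ f = (35/2)x^5 - (9/4)x^3
Δ f = (35/2)x^4 + 35x^3 + (131/4)x^2 + (61/4)x + 11/4
(θ + Δ) f = (35/2)x^5 + (35/2)x^4 + (131/4)x^3 + (131/4)x^2 + (61/4)x + 11/4
((-∇ + θ + E_{-3/2}) + (θ + Δ)) f = (77/2)x^5 - (105/4)x^4 + (287/2)x^3 - (459/4)x^2 + (3649/32)x - 1667/64

the result is g(x) = (77/2)x^5 - (105/4)x^4 + (287/2)x^3 - (459/4)x^2 + (3649/32)x - 1667/64


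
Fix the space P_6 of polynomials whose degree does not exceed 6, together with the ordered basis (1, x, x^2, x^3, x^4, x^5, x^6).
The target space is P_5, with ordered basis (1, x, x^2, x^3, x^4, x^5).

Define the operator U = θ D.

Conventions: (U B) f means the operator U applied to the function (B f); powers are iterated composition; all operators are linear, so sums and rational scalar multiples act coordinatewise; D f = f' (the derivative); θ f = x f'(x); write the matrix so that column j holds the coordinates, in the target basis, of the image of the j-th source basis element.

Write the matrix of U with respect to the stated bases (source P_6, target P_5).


the matrix is [[0, 0, 0, 0, 0, 0, 0]; [0, 0, 2, 0, 0, 0, 0]; [0, 0, 0, 6, 0, 0, 0]; [0, 0, 0, 0, 12, 0, 0]; [0, 0, 0, 0, 0, 20, 0]; [0, 0, 0, 0, 0, 0, 30]] (rows listed top to bottom)

image of 1: 0
image of x: 0
image of x^2: 2x
image of x^3: 6x^2
image of x^4: 12x^3
image of x^5: 20x^4
image of x^6: 30x^5
each image's coordinates form column j of the matrix


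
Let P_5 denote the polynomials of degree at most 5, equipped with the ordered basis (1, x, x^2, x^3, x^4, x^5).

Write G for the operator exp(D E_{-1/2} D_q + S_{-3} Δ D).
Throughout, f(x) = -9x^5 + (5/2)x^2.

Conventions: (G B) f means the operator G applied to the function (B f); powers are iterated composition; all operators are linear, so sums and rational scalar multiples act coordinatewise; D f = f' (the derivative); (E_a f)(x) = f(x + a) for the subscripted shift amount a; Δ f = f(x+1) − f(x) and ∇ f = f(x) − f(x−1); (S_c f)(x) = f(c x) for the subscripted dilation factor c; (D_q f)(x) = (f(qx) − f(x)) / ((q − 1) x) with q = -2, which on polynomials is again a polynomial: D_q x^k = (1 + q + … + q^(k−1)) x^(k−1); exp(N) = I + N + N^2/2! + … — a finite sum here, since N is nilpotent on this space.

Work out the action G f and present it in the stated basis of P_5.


order-1 term: 4464x^3 - 1836x^2 + 243x + 7
order-2 term: -26784x - 918
the series for exp(D E_{-1/2} D_q + S_{-3} Δ D) f terminates at order 2
exp(D E_{-1/2} D_q + S_{-3} Δ D) f = -9x^5 + 4464x^3 - (3667/2)x^2 - 26541x - 911

g(x) = -9x^5 + 4464x^3 - (3667/2)x^2 - 26541x - 911


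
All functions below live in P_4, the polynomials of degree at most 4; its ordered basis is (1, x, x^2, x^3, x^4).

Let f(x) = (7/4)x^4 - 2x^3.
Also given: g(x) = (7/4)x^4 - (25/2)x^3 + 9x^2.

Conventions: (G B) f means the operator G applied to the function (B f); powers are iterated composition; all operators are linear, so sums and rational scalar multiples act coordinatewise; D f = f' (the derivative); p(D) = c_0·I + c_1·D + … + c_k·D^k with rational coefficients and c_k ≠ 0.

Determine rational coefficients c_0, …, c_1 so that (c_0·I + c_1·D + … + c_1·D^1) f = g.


c_0 = 1, c_1 = -3/2

D^0 f = (7/4)x^4 - 2x^3
D^1 f = 7x^3 - 6x^2
matching coefficients of g against c_0 f + c_1 Df + … from the top degree down determines the c_i
solution: c_0 = 1, c_1 = -3/2


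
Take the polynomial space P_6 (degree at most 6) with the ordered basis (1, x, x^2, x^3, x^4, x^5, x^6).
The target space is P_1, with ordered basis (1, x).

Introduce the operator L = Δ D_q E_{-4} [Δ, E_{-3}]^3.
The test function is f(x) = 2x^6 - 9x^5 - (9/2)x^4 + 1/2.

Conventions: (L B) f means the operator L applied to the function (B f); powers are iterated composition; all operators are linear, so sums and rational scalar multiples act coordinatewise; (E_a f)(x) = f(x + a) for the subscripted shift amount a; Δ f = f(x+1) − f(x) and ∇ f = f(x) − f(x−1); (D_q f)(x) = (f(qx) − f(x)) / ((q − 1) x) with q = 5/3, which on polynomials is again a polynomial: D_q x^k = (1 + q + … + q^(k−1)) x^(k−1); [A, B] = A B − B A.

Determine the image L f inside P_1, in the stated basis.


the result is g(x) = 0

E_{-3} f = 2x^6 - 45x^5 + (801/2)x^4 - 1836x^3 + 4617x^2 - 6075x + 3281
Δ E_{-3} f = 12x^5 - 195x^4 + 1192x^3 - 3525x^2 + 5115x - 5873/2
Δ f = 12x^5 - 15x^4 - 68x^3 - 87x^2 - 51x - 23/2
E_{-3} Δ f = 12x^5 - 195x^4 + 1192x^3 - 3525x^2 + 5115x - 5873/2
[Δ, E_{-3}] f = 0
E_{-3} [Δ, E_{-3}] f = 0
Δ E_{-3} [Δ, E_{-3}] f = 0
Δ [Δ, E_{-3}] f = 0
E_{-3} Δ [Δ, E_{-3}] f = 0
[Δ, E_{-3}] [Δ, E_{-3}] f = 0
E_{-3} [Δ, E_{-3}] [Δ, E_{-3}] f = 0
Δ E_{-3} [Δ, E_{-3}] [Δ, E_{-3}] f = 0
Δ [Δ, E_{-3}] [Δ, E_{-3}] f = 0
E_{-3} Δ [Δ, E_{-3}] [Δ, E_{-3}] f = 0
[Δ, E_{-3}] [Δ, E_{-3}] [Δ, E_{-3}] f = 0
E_{-4} [Δ, E_{-3}]^3 f = 0
D_q E_{-4} [Δ, E_{-3}]^3 f = 0
Δ D_q E_{-4} [Δ, E_{-3}]^3 f = 0


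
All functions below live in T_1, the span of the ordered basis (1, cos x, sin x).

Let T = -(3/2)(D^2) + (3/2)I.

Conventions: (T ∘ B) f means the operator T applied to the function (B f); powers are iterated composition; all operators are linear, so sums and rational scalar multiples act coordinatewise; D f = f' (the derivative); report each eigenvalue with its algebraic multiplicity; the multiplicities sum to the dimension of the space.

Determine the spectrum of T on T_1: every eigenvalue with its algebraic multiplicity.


image of 1: 3/2
image of cos x: 3cos x
image of sin x: 3sin x
the matrix is diagonal; its diagonal is (3/2, 3, 3)
for a triangular matrix the eigenvalues are the diagonal entries, with algebraic multiplicity their repetition count

λ = 3/2 (multiplicity 1), λ = 3 (multiplicity 2)


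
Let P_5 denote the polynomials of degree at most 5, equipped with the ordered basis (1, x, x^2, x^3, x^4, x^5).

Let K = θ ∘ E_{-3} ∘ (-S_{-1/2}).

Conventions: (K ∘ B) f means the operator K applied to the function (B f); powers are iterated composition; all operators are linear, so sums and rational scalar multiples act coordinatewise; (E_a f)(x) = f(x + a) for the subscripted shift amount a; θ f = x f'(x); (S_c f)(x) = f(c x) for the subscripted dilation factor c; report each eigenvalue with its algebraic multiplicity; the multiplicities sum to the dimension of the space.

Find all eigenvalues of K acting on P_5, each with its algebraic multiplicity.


λ = -1/2 (multiplicity 1), λ = -1/4 (multiplicity 1), λ = 0 (multiplicity 1), λ = 5/32 (multiplicity 1), λ = 3/8 (multiplicity 1), λ = 1/2 (multiplicity 1)

image of 1: 0
image of x: (1/2)x
image of x^2: -(1/2)x^2 + (3/2)x
image of x^3: (3/8)x^3 - (9/4)x^2 + (27/8)x
image of x^4: -(1/4)x^4 + (9/4)x^3 - (27/4)x^2 + (27/4)x
image of x^5: (5/32)x^5 - (15/8)x^4 + (135/16)x^3 - (135/8)x^2 + (405/32)x
the matrix is upper triangular; its diagonal is (0, 1/2, -1/2, 3/8, -1/4, 5/32)
for a triangular matrix the eigenvalues are the diagonal entries, with algebraic multiplicity their repetition count


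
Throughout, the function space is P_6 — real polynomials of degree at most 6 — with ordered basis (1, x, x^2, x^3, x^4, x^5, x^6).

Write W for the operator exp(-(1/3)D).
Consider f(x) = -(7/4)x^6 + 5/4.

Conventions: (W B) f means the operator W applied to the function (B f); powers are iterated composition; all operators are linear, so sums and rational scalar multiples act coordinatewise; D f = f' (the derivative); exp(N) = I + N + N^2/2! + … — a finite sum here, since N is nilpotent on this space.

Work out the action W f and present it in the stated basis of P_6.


order-1 term: (7/2)x^5
order-2 term: -(35/12)x^4
order-3 term: (35/27)x^3
order-4 term: -(35/108)x^2
order-5 term: (7/162)x
order-6 term: -7/2916
the series for exp(-(1/3)D) f terminates at order 6
exp(-(1/3)D) f = -(7/4)x^6 + (7/2)x^5 - (35/12)x^4 + (35/27)x^3 - (35/108)x^2 + (7/162)x + 1819/1458

the result is g(x) = -(7/4)x^6 + (7/2)x^5 - (35/12)x^4 + (35/27)x^3 - (35/108)x^2 + (7/162)x + 1819/1458


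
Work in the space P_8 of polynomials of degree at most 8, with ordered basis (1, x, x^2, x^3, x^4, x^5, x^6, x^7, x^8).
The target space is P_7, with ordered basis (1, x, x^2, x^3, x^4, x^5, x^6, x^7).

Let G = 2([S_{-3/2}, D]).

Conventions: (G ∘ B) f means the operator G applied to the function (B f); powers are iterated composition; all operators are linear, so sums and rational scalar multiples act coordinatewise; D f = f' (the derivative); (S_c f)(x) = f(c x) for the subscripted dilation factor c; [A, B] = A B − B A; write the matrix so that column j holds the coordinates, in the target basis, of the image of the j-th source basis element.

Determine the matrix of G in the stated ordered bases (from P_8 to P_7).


the matrix is [[0, 5, 0, 0, 0, 0, 0, 0, 0]; [0, 0, -15, 0, 0, 0, 0, 0, 0]; [0, 0, 0, 135/4, 0, 0, 0, 0, 0]; [0, 0, 0, 0, -135/2, 0, 0, 0, 0]; [0, 0, 0, 0, 0, 2025/16, 0, 0, 0]; [0, 0, 0, 0, 0, 0, -3645/16, 0, 0]; [0, 0, 0, 0, 0, 0, 0, 25515/64, 0]; [0, 0, 0, 0, 0, 0, 0, 0, -10935/16]] (rows listed top to bottom)

image of 1: 0
image of x: 5
image of x^2: -15x
image of x^3: (135/4)x^2
image of x^4: -(135/2)x^3
image of x^5: (2025/16)x^4
image of x^6: -(3645/16)x^5
image of x^7: (25515/64)x^6
image of x^8: -(10935/16)x^7
each image's coordinates form column j of the matrix


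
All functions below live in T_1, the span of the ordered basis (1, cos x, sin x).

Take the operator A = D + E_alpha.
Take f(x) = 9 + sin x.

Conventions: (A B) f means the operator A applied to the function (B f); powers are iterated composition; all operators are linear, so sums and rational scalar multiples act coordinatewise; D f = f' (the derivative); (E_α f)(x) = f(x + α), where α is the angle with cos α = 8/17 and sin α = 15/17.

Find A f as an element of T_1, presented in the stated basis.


the image equals g(x) = 9 + (32/17)cos x + (8/17)sin x

D f = cos x
E_alpha f = 9 + (15/17)cos x + (8/17)sin x
(D + E_alpha) f = 9 + (32/17)cos x + (8/17)sin x


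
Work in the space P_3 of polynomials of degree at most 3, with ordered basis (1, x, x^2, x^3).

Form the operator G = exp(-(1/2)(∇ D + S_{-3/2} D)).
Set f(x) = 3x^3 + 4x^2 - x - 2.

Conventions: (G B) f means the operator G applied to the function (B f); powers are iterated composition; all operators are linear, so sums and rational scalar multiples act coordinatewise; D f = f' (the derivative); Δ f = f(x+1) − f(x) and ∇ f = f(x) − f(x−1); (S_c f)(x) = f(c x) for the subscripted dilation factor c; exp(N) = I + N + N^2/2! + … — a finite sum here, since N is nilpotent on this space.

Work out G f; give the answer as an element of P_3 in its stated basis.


order-1 term: -(81/8)x^2 - 3x + 1
order-2 term: -(243/32)x + 93/16
order-3 term: 81/64
the series for exp(-(1/2)(∇ D + S_{-3/2} D)) f terminates at order 3
exp(-(1/2)(∇ D + S_{-3/2} D)) f = 3x^3 - (49/8)x^2 - (371/32)x + 389/64

g(x) = 3x^3 - (49/8)x^2 - (371/32)x + 389/64
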